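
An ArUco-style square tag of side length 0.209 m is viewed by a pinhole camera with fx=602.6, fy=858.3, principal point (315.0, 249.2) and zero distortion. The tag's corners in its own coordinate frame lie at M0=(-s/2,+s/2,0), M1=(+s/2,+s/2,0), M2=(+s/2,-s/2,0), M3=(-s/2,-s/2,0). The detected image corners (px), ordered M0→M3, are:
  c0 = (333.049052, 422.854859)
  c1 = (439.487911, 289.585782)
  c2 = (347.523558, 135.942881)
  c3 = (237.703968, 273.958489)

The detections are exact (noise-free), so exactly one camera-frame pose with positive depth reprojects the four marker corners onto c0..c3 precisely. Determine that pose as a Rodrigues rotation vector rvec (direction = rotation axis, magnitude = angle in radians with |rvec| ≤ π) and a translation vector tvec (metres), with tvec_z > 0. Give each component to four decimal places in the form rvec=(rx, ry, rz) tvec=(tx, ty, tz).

rvec=(0.1348, -0.0424, -0.7218) tvec=(0.0365, 0.0333, 0.8743)

Intrinsics K: fx=602.6, fy=858.3, cx=315.0, cy=249.2
Marker side s = 0.209 m; corners in marker frame (Z=0):
  M0 = (-0.1045, +0.1045, 0)
  M1 = (+0.1045, +0.1045, 0)
  M2 = (+0.1045, -0.1045, 0)
  M3 = (-0.1045, -0.1045, 0)
Detected image corners:
  c0 = (333.049052, 422.854859) px
  c1 = (439.487911, 289.585782) px
  c2 = (347.523558, 135.942881) px
  c3 = (237.703968, 273.958489) px
Planar DLT: solve 8×8 A·h = b for H (H[2,2]=1):
  H  [+514.17637 +501.54181 +340.16046]
  H  [-651.34521 +767.92955 +281.89330]
  H  [-0.00900 +0.15739 +1.00000]
B = K⁻¹H; ‖b₁‖=1.143734, ‖b₂‖=1.143734; λ = 2/(‖b₁‖+‖b₂‖) = 0.874329, sign → tz>0 ⇒ λ=+0.874329
r₁ = λ·B[:,0] = (+0.75015,-0.66122,-0.00787); r₂ = λ·B[:,1] = (+0.65577,+0.74232,+0.13761)
r₃ = r₁×r₂ = (-0.08515,-0.10839,+0.99045); SVD([r₁ r₂ r₃]) → R = UVᵀ:
  R  [+0.75015 +0.65577 -0.08515]
  R  [-0.66122 +0.74232 -0.10839]
  R  [-0.00787 +0.13761 +0.99045]
t = (+0.03651, +0.03330, +0.87433) m
tr R = 2.482918; θ = arccos((tr R − 1)/2) = 0.735554 rad = 42.144°
axis k = ((R−Rᵀ)₃₂, (R−Rᵀ)₁₃, (R−Rᵀ)₂₁) / (2 sinθ) = (+0.183312, -0.057587, -0.981367)
rvec = θ·k = (+0.134836, -0.042358, -0.721848)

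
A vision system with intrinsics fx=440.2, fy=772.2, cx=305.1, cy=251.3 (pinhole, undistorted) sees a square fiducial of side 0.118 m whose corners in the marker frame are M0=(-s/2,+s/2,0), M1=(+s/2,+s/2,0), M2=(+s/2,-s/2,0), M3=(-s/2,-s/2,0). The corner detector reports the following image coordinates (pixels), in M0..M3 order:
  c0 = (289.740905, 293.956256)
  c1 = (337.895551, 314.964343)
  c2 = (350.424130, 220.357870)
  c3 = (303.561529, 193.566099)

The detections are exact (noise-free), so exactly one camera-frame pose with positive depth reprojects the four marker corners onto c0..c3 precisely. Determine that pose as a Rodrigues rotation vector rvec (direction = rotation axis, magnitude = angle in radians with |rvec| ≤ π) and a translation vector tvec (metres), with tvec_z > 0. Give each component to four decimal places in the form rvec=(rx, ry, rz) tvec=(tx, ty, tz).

rvec=(-0.0171, -0.5033, 0.2496) tvec=(0.0331, 0.0053, 0.9073)

Intrinsics K: fx=440.2, fy=772.2, cx=305.1, cy=251.3
Marker side s = 0.118 m; corners in marker frame (Z=0):
  M0 = (-0.0590, +0.0590, 0)
  M1 = (+0.0590, +0.0590, 0)
  M2 = (+0.0590, -0.0590, 0)
  M3 = (-0.0590, -0.0590, 0)
Detected image corners:
  c0 = (289.740905, 293.956256) px
  c1 = (337.895551, 314.964343) px
  c2 = (350.424130, 220.357870) px
  c3 = (303.561529, 193.566099) px
Planar DLT: solve 8×8 A·h = b for H (H[2,2]=1):
  H  [+570.35910 -138.80081 +321.17253]
  H  [+336.56089 +803.69546 +255.83507]
  H  [+0.52362 -0.08527 +1.00000]
B = K⁻¹H; ‖b₁‖=1.102128, ‖b₂‖=1.102128; λ = 2/(‖b₁‖+‖b₂‖) = 0.907336, sign → tz>0 ⇒ λ=+0.907336
r₁ = λ·B[:,0] = (+0.84633,+0.24085,+0.47510); r₂ = λ·B[:,1] = (-0.23247,+0.96952,-0.07737)
r₃ = r₁×r₂ = (-0.47925,-0.04497,+0.87652); SVD([r₁ r₂ r₃]) → R = UVᵀ:
  R  [+0.84633 -0.23247 -0.47925]
  R  [+0.24085 +0.96952 -0.04497]
  R  [+0.47510 -0.07737 +0.87652]
t = (+0.03313, +0.00533, +0.90734) m
tr R = 2.692374; θ = arccos((tr R − 1)/2) = 0.562008 rad = 32.201°
axis k = ((R−Rᵀ)₃₂, (R−Rᵀ)₁₃, (R−Rᵀ)₂₁) / (2 sinθ) = (-0.030400, -0.895458, +0.444107)
rvec = θ·k = (-0.017085, -0.503254, +0.249592)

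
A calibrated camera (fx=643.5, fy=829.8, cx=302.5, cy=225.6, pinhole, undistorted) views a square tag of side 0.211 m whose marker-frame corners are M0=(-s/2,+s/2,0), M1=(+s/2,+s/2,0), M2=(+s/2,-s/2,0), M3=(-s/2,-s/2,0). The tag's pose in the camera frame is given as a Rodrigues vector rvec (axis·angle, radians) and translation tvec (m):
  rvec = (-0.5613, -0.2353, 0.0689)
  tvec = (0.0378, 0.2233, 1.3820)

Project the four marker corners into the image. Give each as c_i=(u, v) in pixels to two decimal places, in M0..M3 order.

Intrinsics K: fx=643.5, fy=829.8, cx=302.5, cy=225.6
Marker side s = 0.211 m; corners in marker frame (Z=0):
  M0 = (-0.1055, +0.1055, 0)
  M1 = (+0.1055, +0.1055, 0)
  M2 = (+0.1055, -0.1055, 0)
  M3 = (-0.1055, -0.1055, 0)
rvec = (-0.5613, -0.2353, 0.0689), |rvec| = θ = 0.61251 rad = 35.094°
Rodrigues: sinθ=0.57492, 1−cosθ=0.18179; R = I + sinθ·[k]× + (1−cosθ)·[k]×²:
    [+0.97087 -0.00067 -0.23960]
    [+0.12867 +0.84503 +0.51900]
    [+0.20212 -0.53471 +0.82051]
t = (0.0378, 0.2233, 1.3820) m
M0: Pc = R·M0+t = (-0.06470, +0.29888, +1.30426); u = 643.5·(-0.06470)/1.30426 + 302.5 = 270.5792, v = 829.8·(+0.29888)/1.30426 + 225.6 = 415.7514
M1: Pc = R·M1+t = (+0.14016, +0.32603, +1.34691); u = 643.5·(+0.14016)/1.34691 + 302.5 = 369.4608, v = 829.8·(+0.32603)/1.34691 + 225.6 = 426.4567
M2: Pc = R·M2+t = (+0.14030, +0.14772, +1.45974); u = 643.5·(+0.14030)/1.45974 + 302.5 = 364.3480, v = 829.8·(+0.14772)/1.45974 + 225.6 = 309.5748
M3: Pc = R·M3+t = (-0.06456, +0.12057, +1.41709); u = 643.5·(-0.06456)/1.41709 + 302.5 = 273.1852, v = 829.8·(+0.12057)/1.41709 + 225.6 = 296.2042

c0=(270.58, 415.75) c1=(369.46, 426.46) c2=(364.35, 309.57) c3=(273.19, 296.20)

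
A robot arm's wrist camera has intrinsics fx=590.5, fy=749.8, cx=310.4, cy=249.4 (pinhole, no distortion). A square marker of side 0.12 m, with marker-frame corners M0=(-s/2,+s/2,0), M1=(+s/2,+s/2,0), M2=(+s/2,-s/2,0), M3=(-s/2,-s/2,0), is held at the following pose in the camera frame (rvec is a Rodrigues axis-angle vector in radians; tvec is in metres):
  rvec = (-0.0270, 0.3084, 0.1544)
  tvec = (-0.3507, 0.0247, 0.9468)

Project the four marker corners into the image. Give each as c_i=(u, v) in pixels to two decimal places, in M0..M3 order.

c0=(55.51, 307.79) c1=(117.32, 324.35) c2=(129.25, 228.62) c3=(67.01, 215.68)

Intrinsics K: fx=590.5, fy=749.8, cx=310.4, cy=249.4
Marker side s = 0.12 m; corners in marker frame (Z=0):
  M0 = (-0.0600, +0.0600, 0)
  M1 = (+0.0600, +0.0600, 0)
  M2 = (+0.0600, -0.0600, 0)
  M3 = (-0.0600, -0.0600, 0)
rvec = (-0.0270, 0.3084, 0.1544), |rvec| = θ = 0.34595 rad = 19.821°
Rodrigues: sinθ=0.33909, 1−cosθ=0.05925; R = I + sinθ·[k]× + (1−cosθ)·[k]×²:
    [+0.94112 -0.15546 +0.30022]
    [+0.14722 +0.98784 +0.05004]
    [-0.30435 -0.00289 +0.95256]
t = (-0.3507, 0.0247, 0.9468) m
M0: Pc = R·M0+t = (-0.41649, +0.07514, +0.96489); u = 590.5·(-0.41649)/0.96489 + 310.4 = 55.5101, v = 749.8·(+0.07514)/0.96489 + 249.4 = 307.7881
M1: Pc = R·M1+t = (-0.30356, +0.09280, +0.92837); u = 590.5·(-0.30356)/0.92837 + 310.4 = 117.3159, v = 749.8·(+0.09280)/0.92837 + 249.4 = 324.3531
M2: Pc = R·M2+t = (-0.28491, -0.02574, +0.92871); u = 590.5·(-0.28491)/0.92871 + 310.4 = 129.2496, v = 749.8·(-0.02574)/0.92871 + 249.4 = 228.6209
M3: Pc = R·M3+t = (-0.39784, -0.04340, +0.96523); u = 590.5·(-0.39784)/0.96523 + 310.4 = 67.0145, v = 749.8·(-0.04340)/0.96523 + 249.4 = 215.6841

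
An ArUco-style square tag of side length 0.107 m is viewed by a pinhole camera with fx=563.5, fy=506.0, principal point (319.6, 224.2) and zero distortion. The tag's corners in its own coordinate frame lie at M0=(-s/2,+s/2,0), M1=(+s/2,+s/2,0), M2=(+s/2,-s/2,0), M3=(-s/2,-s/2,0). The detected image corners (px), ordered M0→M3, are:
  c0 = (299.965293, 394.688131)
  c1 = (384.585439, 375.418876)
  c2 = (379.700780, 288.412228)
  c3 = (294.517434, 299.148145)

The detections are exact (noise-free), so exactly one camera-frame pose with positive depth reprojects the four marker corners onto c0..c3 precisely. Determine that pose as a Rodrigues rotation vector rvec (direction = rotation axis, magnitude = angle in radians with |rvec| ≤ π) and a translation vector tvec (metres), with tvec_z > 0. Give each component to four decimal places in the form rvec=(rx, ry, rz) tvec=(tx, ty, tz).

Intrinsics K: fx=563.5, fy=506.0, cx=319.6, cy=224.2
Marker side s = 0.107 m; corners in marker frame (Z=0):
  M0 = (-0.0535, +0.0535, 0)
  M1 = (+0.0535, +0.0535, 0)
  M2 = (+0.0535, -0.0535, 0)
  M3 = (-0.0535, -0.0535, 0)
Detected image corners:
  c0 = (299.965293, 394.688131) px
  c1 = (384.585439, 375.418876) px
  c2 = (379.700780, 288.412228) px
  c3 = (294.517434, 299.148145) px
Planar DLT: solve 8×8 A·h = b for H (H[2,2]=1):
  H  [+1090.76997 +51.12858 +341.68112]
  H  [+156.82619 +854.12118 +339.08695]
  H  [+0.87519 +0.00874 +1.00000]
B = K⁻¹H; ‖b₁‖=1.686319, ‖b₂‖=1.686319; λ = 2/(‖b₁‖+‖b₂‖) = 0.593007, sign → tz>0 ⇒ λ=+0.593007
r₁ = λ·B[:,0] = (+0.85353,-0.04617,+0.51900); r₂ = λ·B[:,1] = (+0.05087,+0.99869,+0.00518)
r₃ = r₁×r₂ = (-0.51856,+0.02198,+0.85476); SVD([r₁ r₂ r₃]) → R = UVᵀ:
  R  [+0.85353 +0.05087 -0.51856]
  R  [-0.04617 +0.99869 +0.02198]
  R  [+0.51900 +0.00518 +0.85476]
t = (+0.02324, +0.13464, +0.59301) m
tr R = 2.706981; θ = arccos((tr R − 1)/2) = 0.548149 rad = 31.407°
axis k = ((R−Rᵀ)₃₂, (R−Rᵀ)₁₃, (R−Rᵀ)₂₁) / (2 sinθ) = (-0.016112, -0.995526, -0.093102)
rvec = θ·k = (-0.008832, -0.545697, -0.051034)

rvec=(-0.0088, -0.5457, -0.0510) tvec=(0.0232, 0.1346, 0.5930)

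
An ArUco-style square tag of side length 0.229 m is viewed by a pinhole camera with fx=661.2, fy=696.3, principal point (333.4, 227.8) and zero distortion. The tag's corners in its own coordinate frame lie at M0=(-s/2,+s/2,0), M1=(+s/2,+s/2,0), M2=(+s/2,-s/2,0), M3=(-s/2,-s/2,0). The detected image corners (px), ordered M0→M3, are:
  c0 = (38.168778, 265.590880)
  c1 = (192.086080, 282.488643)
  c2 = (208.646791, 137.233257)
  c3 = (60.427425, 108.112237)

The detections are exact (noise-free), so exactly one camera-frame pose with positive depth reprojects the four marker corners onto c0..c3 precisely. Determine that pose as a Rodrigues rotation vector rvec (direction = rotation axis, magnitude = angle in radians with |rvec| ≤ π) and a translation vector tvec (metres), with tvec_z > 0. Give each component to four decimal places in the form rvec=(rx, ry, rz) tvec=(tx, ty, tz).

Intrinsics K: fx=661.2, fy=696.3, cx=333.4, cy=227.8
Marker side s = 0.229 m; corners in marker frame (Z=0):
  M0 = (-0.1145, +0.1145, 0)
  M1 = (+0.1145, +0.1145, 0)
  M2 = (+0.1145, -0.1145, 0)
  M3 = (-0.1145, -0.1145, 0)
Detected image corners:
  c0 = (38.168778, 265.590880) px
  c1 = (192.086080, 282.488643) px
  c2 = (208.646791, 137.233257) px
  c3 = (60.427425, 108.112237) px
Planar DLT: solve 8×8 A·h = b for H (H[2,2]=1):
  H  [+705.76221 -98.85004 +128.16615]
  H  [+174.31326 +636.62957 +197.82936]
  H  [+0.37043 -0.11711 +1.00000]
B = K⁻¹H; ‖b₁‖=0.964042, ‖b₂‖=0.964042; λ = 2/(‖b₁‖+‖b₂‖) = 1.037300, sign → tz>0 ⇒ λ=+1.037300
r₁ = λ·B[:,0] = (+0.91346,+0.13397,+0.38425); r₂ = λ·B[:,1] = (-0.09382,+0.98815,-0.12148)
r₃ = r₁×r₂ = (-0.39597,+0.07491,+0.91520); SVD([r₁ r₂ r₃]) → R = UVᵀ:
  R  [+0.91346 -0.09382 -0.39597]
  R  [+0.13397 +0.98815 +0.07491]
  R  [+0.38425 -0.12148 +0.91520]
t = (-0.32197, -0.04465, +1.03730) m
tr R = 2.816809; θ = arccos((tr R − 1)/2) = 0.431344 rad = 24.714°
axis k = ((R−Rᵀ)₃₂, (R−Rᵀ)₁₃, (R−Rᵀ)₂₁) / (2 sinθ) = (-0.234870, -0.933072, +0.272419)
rvec = θ·k = (-0.101310, -0.402476, +0.117506)

rvec=(-0.1013, -0.4025, 0.1175) tvec=(-0.3220, -0.0446, 1.0373)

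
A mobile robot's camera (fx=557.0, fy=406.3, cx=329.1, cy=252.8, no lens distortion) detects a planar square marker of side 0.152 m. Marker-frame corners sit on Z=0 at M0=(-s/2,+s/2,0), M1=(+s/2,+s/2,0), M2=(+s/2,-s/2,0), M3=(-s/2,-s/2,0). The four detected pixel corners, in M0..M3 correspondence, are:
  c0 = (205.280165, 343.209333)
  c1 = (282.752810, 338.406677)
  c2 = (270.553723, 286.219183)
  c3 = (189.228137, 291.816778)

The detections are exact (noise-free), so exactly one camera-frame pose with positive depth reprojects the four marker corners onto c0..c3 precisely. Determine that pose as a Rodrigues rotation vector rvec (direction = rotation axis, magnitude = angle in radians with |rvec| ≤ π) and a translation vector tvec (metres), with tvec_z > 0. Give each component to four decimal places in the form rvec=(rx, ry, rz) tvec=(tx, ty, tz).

Intrinsics K: fx=557.0, fy=406.3, cx=329.1, cy=252.8
Marker side s = 0.152 m; corners in marker frame (Z=0):
  M0 = (-0.0760, +0.0760, 0)
  M1 = (+0.0760, +0.0760, 0)
  M2 = (+0.0760, -0.0760, 0)
  M3 = (-0.0760, -0.0760, 0)
Detected image corners:
  c0 = (205.280165, 343.209333) px
  c1 = (282.752810, 338.406677) px
  c2 = (270.553723, 286.219183) px
  c3 = (189.228137, 291.816778) px
Planar DLT: solve 8×8 A·h = b for H (H[2,2]=1):
  H  [+505.99768 +171.49902 +236.92723]
  H  [-55.47048 +445.04070 +315.57838]
  H  [-0.06772 +0.33130 +1.00000]
B = K⁻¹H; ‖b₁‖=0.955532, ‖b₂‖=0.955532; λ = 2/(‖b₁‖+‖b₂‖) = 1.046537, sign → tz>0 ⇒ λ=+1.046537
r₁ = λ·B[:,0] = (+0.99258,-0.09879,-0.07087); r₂ = λ·B[:,1] = (+0.11737,+0.93060,+0.34672)
r₃ = r₁×r₂ = (+0.03170,-0.35246,+0.93529); SVD([r₁ r₂ r₃]) → R = UVᵀ:
  R  [+0.99258 +0.11737 +0.03170]
  R  [-0.09879 +0.93060 -0.35246]
  R  [-0.07087 +0.34672 +0.93529]
t = (-0.17318, +0.16170, +1.04654) m
tr R = 2.858468; θ = arccos((tr R − 1)/2) = 0.378462 rad = 21.684°
axis k = ((R−Rᵀ)₃₂, (R−Rᵀ)₁₃, (R−Rᵀ)₂₁) / (2 sinθ) = (+0.946138, +0.138796, -0.292505)
rvec = θ·k = (+0.358077, +0.052529, -0.110702)

rvec=(0.3581, 0.0525, -0.1107) tvec=(-0.1732, 0.1617, 1.0465)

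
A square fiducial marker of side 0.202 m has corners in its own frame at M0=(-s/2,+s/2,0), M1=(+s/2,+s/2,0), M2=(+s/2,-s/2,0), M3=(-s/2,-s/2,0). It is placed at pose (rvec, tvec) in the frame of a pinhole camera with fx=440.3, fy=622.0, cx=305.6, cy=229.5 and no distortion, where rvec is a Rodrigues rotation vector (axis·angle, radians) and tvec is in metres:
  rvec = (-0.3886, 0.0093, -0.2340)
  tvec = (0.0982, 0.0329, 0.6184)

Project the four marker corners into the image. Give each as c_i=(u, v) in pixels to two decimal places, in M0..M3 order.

c0=(322.83, 387.70) c1=(470.82, 336.73) c2=(421.56, 153.26) c3=(290.27, 196.27)

Intrinsics K: fx=440.3, fy=622.0, cx=305.6, cy=229.5
Marker side s = 0.202 m; corners in marker frame (Z=0):
  M0 = (-0.1010, +0.1010, 0)
  M1 = (+0.1010, +0.1010, 0)
  M2 = (+0.1010, -0.1010, 0)
  M3 = (-0.1010, -0.1010, 0)
rvec = (-0.3886, 0.0093, -0.2340), |rvec| = θ = 0.45371 rad = 25.996°
Rodrigues: sinθ=0.43830, 1−cosθ=0.10117; R = I + sinθ·[k]× + (1−cosθ)·[k]×²:
    [+0.97305 +0.22428 +0.05368]
    [-0.22783 +0.89887 +0.37433]
    [+0.03571 -0.37647 +0.92574]
t = (0.0982, 0.0329, 0.6184) m
M0: Pc = R·M0+t = (+0.02257, +0.14670, +0.57677); u = 440.3·(+0.02257)/0.57677 + 305.6 = 322.8331, v = 622.0·(+0.14670)/0.57677 + 229.5 = 387.7007
M1: Pc = R·M1+t = (+0.21913, +0.10068, +0.58398); u = 440.3·(+0.21913)/0.58398 + 305.6 = 470.8152, v = 622.0·(+0.10068)/0.58398 + 229.5 = 336.7290
M2: Pc = R·M2+t = (+0.17383, -0.08090, +0.66003); u = 440.3·(+0.17383)/0.66003 + 305.6 = 421.5574, v = 622.0·(-0.08090)/0.66003 + 229.5 = 153.2645
M3: Pc = R·M3+t = (-0.02273, -0.03488, +0.65282); u = 440.3·(-0.02273)/0.65282 + 305.6 = 290.2697, v = 622.0·(-0.03488)/0.65282 + 229.5 = 196.2713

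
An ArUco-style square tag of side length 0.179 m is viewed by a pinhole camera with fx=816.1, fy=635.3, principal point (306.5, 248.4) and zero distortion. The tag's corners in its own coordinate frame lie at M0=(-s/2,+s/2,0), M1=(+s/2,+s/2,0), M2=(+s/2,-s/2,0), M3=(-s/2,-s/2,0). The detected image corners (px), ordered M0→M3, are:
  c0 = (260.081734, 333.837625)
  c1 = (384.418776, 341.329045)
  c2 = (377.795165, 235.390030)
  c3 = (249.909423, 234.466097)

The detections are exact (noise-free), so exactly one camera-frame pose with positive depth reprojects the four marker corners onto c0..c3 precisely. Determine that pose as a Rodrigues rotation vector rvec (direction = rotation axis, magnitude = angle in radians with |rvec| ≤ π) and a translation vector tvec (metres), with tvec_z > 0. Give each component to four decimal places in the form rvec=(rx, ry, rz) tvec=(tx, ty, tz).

Intrinsics K: fx=816.1, fy=635.3, cx=306.5, cy=248.4
Marker side s = 0.179 m; corners in marker frame (Z=0):
  M0 = (-0.0895, +0.0895, 0)
  M1 = (+0.0895, +0.0895, 0)
  M2 = (+0.0895, -0.0895, 0)
  M3 = (-0.0895, -0.0895, 0)
Detected image corners:
  c0 = (260.081734, 333.837625) px
  c1 = (384.418776, 341.329045) px
  c2 = (377.795165, 235.390030) px
  c3 = (249.909423, 234.466097) px
Planar DLT: solve 8×8 A·h = b for H (H[2,2]=1):
  H  [+588.33155 +104.96572 +316.06047]
  H  [-80.63522 +624.84929 +287.02078]
  H  [-0.36485 +0.18150 +1.00000]
B = K⁻¹H; ‖b₁‖=0.932420, ‖b₂‖=0.932420; λ = 2/(‖b₁‖+‖b₂‖) = 1.072478, sign → tz>0 ⇒ λ=+1.072478
r₁ = λ·B[:,0] = (+0.92011,+0.01687,-0.39129); r₂ = λ·B[:,1] = (+0.06484,+0.97873,+0.19465)
r₃ = r₁×r₂ = (+0.38625,-0.20447,+0.89944); SVD([r₁ r₂ r₃]) → R = UVᵀ:
  R  [+0.92011 +0.06484 +0.38625]
  R  [+0.01687 +0.97873 -0.20447]
  R  [-0.39129 +0.19465 +0.89944]
t = (+0.01256, +0.06520, +1.07248) m
tr R = 2.798284; θ = arccos((tr R − 1)/2) = 0.452991 rad = 25.954°
axis k = ((R−Rᵀ)₃₂, (R−Rᵀ)₁₃, (R−Rᵀ)₂₁) / (2 sinθ) = (+0.455981, +0.888301, -0.054798)
rvec = θ·k = (+0.206556, +0.402393, -0.024823)

rvec=(0.2066, 0.4024, -0.0248) tvec=(0.0126, 0.0652, 1.0725)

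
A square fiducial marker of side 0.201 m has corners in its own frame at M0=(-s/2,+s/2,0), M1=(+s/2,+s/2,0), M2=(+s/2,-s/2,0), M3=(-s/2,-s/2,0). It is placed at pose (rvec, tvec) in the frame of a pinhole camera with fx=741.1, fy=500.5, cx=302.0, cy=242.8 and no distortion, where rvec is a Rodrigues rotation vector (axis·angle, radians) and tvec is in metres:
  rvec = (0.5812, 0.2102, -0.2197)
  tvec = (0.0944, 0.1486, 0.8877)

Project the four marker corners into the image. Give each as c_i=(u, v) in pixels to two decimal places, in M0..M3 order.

c0=(321.06, 369.79) c1=(477.86, 360.97) c2=(452.06, 275.07) c3=(277.85, 290.11)

Intrinsics K: fx=741.1, fy=500.5, cx=302.0, cy=242.8
Marker side s = 0.201 m; corners in marker frame (Z=0):
  M0 = (-0.1005, +0.1005, 0)
  M1 = (+0.1005, +0.1005, 0)
  M2 = (+0.1005, -0.1005, 0)
  M3 = (-0.1005, -0.1005, 0)
rvec = (0.5812, 0.2102, -0.2197), |rvec| = θ = 0.65593 rad = 37.582°
Rodrigues: sinθ=0.60990, 1−cosθ=0.20752; R = I + sinθ·[k]× + (1−cosθ)·[k]×²:
    [+0.95541 +0.26321 +0.13386]
    [-0.14536 +0.81379 -0.56269]
    [-0.25704 +0.51814 +0.81576]
t = (0.0944, 0.1486, 0.8877) m
M0: Pc = R·M0+t = (+0.02483, +0.24499, +0.96560); u = 741.1·(+0.02483)/0.96560 + 302.0 = 321.0599, v = 500.5·(+0.24499)/0.96560 + 242.8 = 369.7874
M1: Pc = R·M1+t = (+0.21687, +0.21578, +0.91394); u = 741.1·(+0.21687)/0.91394 + 302.0 = 477.8571, v = 500.5·(+0.21578)/0.91394 + 242.8 = 360.9661
M2: Pc = R·M2+t = (+0.16397, +0.05221, +0.80980); u = 741.1·(+0.16397)/0.80980 + 302.0 = 452.0569, v = 500.5·(+0.05221)/0.80980 + 242.8 = 275.0661
M3: Pc = R·M3+t = (-0.02807, +0.08142, +0.86146); u = 741.1·(-0.02807)/0.86146 + 302.0 = 277.8512, v = 500.5·(+0.08142)/0.86146 + 242.8 = 290.1056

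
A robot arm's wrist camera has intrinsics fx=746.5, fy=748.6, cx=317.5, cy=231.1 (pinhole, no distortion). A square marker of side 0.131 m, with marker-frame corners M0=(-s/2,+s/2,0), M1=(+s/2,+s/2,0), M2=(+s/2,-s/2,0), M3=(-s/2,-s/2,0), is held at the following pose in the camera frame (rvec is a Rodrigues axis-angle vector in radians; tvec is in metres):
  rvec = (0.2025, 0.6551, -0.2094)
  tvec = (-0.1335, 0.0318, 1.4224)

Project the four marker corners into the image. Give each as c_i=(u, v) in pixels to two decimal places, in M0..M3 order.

c0=(232.53, 283.54) c1=(281.99, 277.55) c2=(263.40, 209.61) c3=(214.44, 219.46)

Intrinsics K: fx=746.5, fy=748.6, cx=317.5, cy=231.1
Marker side s = 0.131 m; corners in marker frame (Z=0):
  M0 = (-0.0655, +0.0655, 0)
  M1 = (+0.0655, +0.0655, 0)
  M2 = (+0.0655, -0.0655, 0)
  M3 = (-0.0655, -0.0655, 0)
rvec = (0.2025, 0.6551, -0.2094), |rvec| = θ = 0.71695 rad = 41.078°
Rodrigues: sinθ=0.65709, 1−cosθ=0.24618; R = I + sinθ·[k]× + (1−cosθ)·[k]×²:
    [+0.77346 +0.25545 +0.58009]
    [-0.12838 +0.95936 -0.25129]
    [-0.62071 +0.11989 +0.77482]
t = (-0.1335, 0.0318, 1.4224) m
M0: Pc = R·M0+t = (-0.16743, +0.10305, +1.47091); u = 746.5·(-0.16743)/1.47091 + 317.5 = 232.5281, v = 748.6·(+0.10305)/1.47091 + 231.1 = 283.5444
M1: Pc = R·M1+t = (-0.06611, +0.08623, +1.38960); u = 746.5·(-0.06611)/1.38960 + 317.5 = 281.9872, v = 748.6·(+0.08623)/1.38960 + 231.1 = 277.5531
M2: Pc = R·M2+t = (-0.09957, -0.03945, +1.37389); u = 746.5·(-0.09957)/1.37389 + 317.5 = 263.3985, v = 748.6·(-0.03945)/1.37389 + 231.1 = 209.6063
M3: Pc = R·M3+t = (-0.20089, -0.02263, +1.45520); u = 746.5·(-0.20089)/1.45520 + 317.5 = 214.4443, v = 748.6·(-0.02263)/1.45520 + 231.1 = 219.4589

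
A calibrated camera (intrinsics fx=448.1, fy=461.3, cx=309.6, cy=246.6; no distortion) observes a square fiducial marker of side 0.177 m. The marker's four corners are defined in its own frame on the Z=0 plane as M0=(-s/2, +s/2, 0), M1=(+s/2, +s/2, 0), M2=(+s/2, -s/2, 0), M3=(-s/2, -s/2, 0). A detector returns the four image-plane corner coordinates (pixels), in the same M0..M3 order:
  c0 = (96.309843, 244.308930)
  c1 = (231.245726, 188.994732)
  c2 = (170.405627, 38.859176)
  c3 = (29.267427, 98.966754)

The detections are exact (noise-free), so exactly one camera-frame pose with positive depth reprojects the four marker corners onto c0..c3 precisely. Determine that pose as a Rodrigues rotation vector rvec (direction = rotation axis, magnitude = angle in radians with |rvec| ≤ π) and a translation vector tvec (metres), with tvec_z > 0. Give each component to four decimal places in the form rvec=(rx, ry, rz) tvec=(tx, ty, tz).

Intrinsics K: fx=448.1, fy=461.3, cx=309.6, cy=246.6
Marker side s = 0.177 m; corners in marker frame (Z=0):
  M0 = (-0.0885, +0.0885, 0)
  M1 = (+0.0885, +0.0885, 0)
  M2 = (+0.0885, -0.0885, 0)
  M3 = (-0.0885, -0.0885, 0)
Detected image corners:
  c0 = (96.309843, 244.308930) px
  c1 = (231.245726, 188.994732) px
  c2 = (170.405627, 38.859176) px
  c3 = (29.267427, 98.966754) px
Planar DLT: solve 8×8 A·h = b for H (H[2,2]=1):
  H  [+770.03426 +399.17056 +132.18359]
  H  [-335.87968 +875.55587 +144.83967]
  H  [-0.07125 +0.28686 +1.00000]
B = K⁻¹H; ‖b₁‖=1.898914, ‖b₂‖=1.898914; λ = 2/(‖b₁‖+‖b₂‖) = 0.526617, sign → tz>0 ⇒ λ=+0.526617
r₁ = λ·B[:,0] = (+0.93089,-0.36338,-0.03752); r₂ = λ·B[:,1] = (+0.36474,+0.91877,+0.15106)
r₃ = r₁×r₂ = (-0.02042,-0.15431,+0.98781); SVD([r₁ r₂ r₃]) → R = UVᵀ:
  R  [+0.93089 +0.36474 -0.02042]
  R  [-0.36338 +0.91877 -0.15431]
  R  [-0.03752 +0.15106 +0.98781]
t = (-0.20850, -0.11617, +0.52662) m
tr R = 2.837470; θ = arccos((tr R − 1)/2) = 0.405932 rad = 23.258°
axis k = ((R−Rᵀ)₃₂, (R−Rᵀ)₁₃, (R−Rᵀ)₂₁) / (2 sinθ) = (+0.386672, +0.021654, -0.921963)
rvec = θ·k = (+0.156962, +0.008790, -0.374254)

rvec=(0.1570, 0.0088, -0.3743) tvec=(-0.2085, -0.1162, 0.5266)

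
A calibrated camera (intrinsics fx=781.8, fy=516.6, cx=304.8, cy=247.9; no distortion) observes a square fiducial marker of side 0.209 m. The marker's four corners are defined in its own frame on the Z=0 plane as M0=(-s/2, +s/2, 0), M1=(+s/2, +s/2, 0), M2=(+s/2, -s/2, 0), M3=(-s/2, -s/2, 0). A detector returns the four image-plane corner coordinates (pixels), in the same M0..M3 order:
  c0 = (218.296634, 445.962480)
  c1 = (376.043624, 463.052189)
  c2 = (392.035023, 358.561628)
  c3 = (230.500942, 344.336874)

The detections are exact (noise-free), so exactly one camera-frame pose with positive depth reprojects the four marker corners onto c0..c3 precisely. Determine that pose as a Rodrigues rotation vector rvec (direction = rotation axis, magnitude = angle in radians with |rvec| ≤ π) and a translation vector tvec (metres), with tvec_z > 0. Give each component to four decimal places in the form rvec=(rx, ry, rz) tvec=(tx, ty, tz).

Intrinsics K: fx=781.8, fy=516.6, cx=304.8, cy=247.9
Marker side s = 0.209 m; corners in marker frame (Z=0):
  M0 = (-0.1045, +0.1045, 0)
  M1 = (+0.1045, +0.1045, 0)
  M2 = (+0.1045, -0.1045, 0)
  M3 = (-0.1045, -0.1045, 0)
Detected image corners:
  c0 = (218.296634, 445.962480) px
  c1 = (376.043624, 463.052189) px
  c2 = (392.035023, 358.561628) px
  c3 = (230.500942, 344.336874) px
Planar DLT: solve 8×8 A·h = b for H (H[2,2]=1):
  H  [+718.62966 -36.76626 +302.90837]
  H  [+15.23861 +533.45850 +403.39769]
  H  [-0.14827 +0.10041 +1.00000]
B = K⁻¹H; ‖b₁‖=0.993302, ‖b₂‖=0.993302; λ = 2/(‖b₁‖+‖b₂‖) = 1.006743, sign → tz>0 ⇒ λ=+1.006743
r₁ = λ·B[:,0] = (+0.98359,+0.10133,-0.14927); r₂ = λ·B[:,1] = (-0.08676,+0.99109,+0.10109)
r₃ = r₁×r₂ = (+0.15818,-0.08648,+0.98362); SVD([r₁ r₂ r₃]) → R = UVᵀ:
  R  [+0.98359 -0.08676 +0.15818]
  R  [+0.10133 +0.99109 -0.08648]
  R  [-0.14927 +0.10109 +0.98362]
t = (-0.00244, +0.30303, +1.00674) m
tr R = 2.958295; θ = arccos((tr R − 1)/2) = 0.204574 rad = 11.721°
axis k = ((R−Rᵀ)₃₂, (R−Rᵀ)₁₃, (R−Rᵀ)₂₁) / (2 sinθ) = (+0.461653, +0.756696, +0.462913)
rvec = θ·k = (+0.094442, +0.154800, +0.094700)

rvec=(0.0944, 0.1548, 0.0947) tvec=(-0.0024, 0.3030, 1.0067)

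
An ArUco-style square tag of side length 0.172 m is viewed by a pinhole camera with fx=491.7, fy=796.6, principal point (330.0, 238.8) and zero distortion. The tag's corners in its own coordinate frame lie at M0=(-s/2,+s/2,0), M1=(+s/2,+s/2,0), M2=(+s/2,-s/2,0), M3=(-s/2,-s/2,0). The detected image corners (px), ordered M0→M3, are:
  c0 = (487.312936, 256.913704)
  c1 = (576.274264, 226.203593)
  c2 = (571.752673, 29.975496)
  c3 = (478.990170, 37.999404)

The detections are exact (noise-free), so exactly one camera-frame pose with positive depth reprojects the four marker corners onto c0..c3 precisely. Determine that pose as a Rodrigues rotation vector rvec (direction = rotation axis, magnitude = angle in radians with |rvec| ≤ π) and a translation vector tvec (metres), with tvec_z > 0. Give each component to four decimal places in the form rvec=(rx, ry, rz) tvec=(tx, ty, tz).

Intrinsics K: fx=491.7, fy=796.6, cx=330.0, cy=238.8
Marker side s = 0.172 m; corners in marker frame (Z=0):
  M0 = (-0.0860, +0.0860, 0)
  M1 = (+0.0860, +0.0860, 0)
  M2 = (+0.0860, -0.0860, 0)
  M3 = (-0.0860, -0.0860, 0)
Detected image corners:
  c0 = (487.312936, 256.913704) px
  c1 = (576.274264, 226.203593) px
  c2 = (571.752673, 29.975496) px
  c3 = (478.990170, 37.999404) px
Planar DLT: solve 8×8 A·h = b for H (H[2,2]=1):
  H  [+873.67215 +140.85452 +531.19139]
  H  [-23.63889 +1230.24425 +138.98702]
  H  [+0.65381 +0.19701 +1.00000]
B = K⁻¹H; ‖b₁‖=1.506237, ‖b₂‖=1.506237; λ = 2/(‖b₁‖+‖b₂‖) = 0.663906, sign → tz>0 ⇒ λ=+0.663906
r₁ = λ·B[:,0] = (+0.88833,-0.14982,+0.43407); r₂ = λ·B[:,1] = (+0.10240,+0.98611,+0.13080)
r₃ = r₁×r₂ = (-0.44763,-0.07174,+0.89133); SVD([r₁ r₂ r₃]) → R = UVᵀ:
  R  [+0.88833 +0.10240 -0.44763]
  R  [-0.14982 +0.98611 -0.07174]
  R  [+0.43407 +0.13080 +0.89133]
t = (+0.27165, -0.08319, +0.66391) m
tr R = 2.765775; θ = arccos((tr R − 1)/2) = 0.488821 rad = 28.007°
axis k = ((R−Rᵀ)₃₂, (R−Rᵀ)₁₃, (R−Rᵀ)₂₁) / (2 sinθ) = (+0.215660, -0.938811, -0.268562)
rvec = θ·k = (+0.105419, -0.458910, -0.131279)

rvec=(0.1054, -0.4589, -0.1313) tvec=(0.2717, -0.0832, 0.6639)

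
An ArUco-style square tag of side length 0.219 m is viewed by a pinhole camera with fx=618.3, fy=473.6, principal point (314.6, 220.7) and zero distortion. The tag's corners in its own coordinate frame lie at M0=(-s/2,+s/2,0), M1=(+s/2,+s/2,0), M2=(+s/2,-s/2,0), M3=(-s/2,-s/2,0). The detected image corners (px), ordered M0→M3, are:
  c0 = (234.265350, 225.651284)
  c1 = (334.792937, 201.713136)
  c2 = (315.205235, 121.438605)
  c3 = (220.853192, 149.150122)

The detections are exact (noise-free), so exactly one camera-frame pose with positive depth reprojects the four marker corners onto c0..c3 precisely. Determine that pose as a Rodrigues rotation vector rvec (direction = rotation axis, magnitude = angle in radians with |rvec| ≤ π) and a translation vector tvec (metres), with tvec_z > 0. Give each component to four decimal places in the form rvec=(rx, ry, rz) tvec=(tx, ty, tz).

Intrinsics K: fx=618.3, fy=473.6, cx=314.6, cy=220.7
Marker side s = 0.219 m; corners in marker frame (Z=0):
  M0 = (-0.1095, +0.1095, 0)
  M1 = (+0.1095, +0.1095, 0)
  M2 = (+0.1095, -0.1095, 0)
  M3 = (-0.1095, -0.1095, 0)
Detected image corners:
  c0 = (234.265350, 225.651284) px
  c1 = (334.792937, 201.713136) px
  c2 = (315.205235, 121.438605) px
  c3 = (220.853192, 149.150122) px
Planar DLT: solve 8×8 A·h = b for H (H[2,2]=1):
  H  [+362.09420 +8.89146 +274.47099]
  H  [-170.23065 +315.97691 +173.88524]
  H  [-0.29849 -0.23885 +1.00000]
B = K⁻¹H; ‖b₁‖=0.825569, ‖b₂‖=0.825569; λ = 2/(‖b₁‖+‖b₂‖) = 1.211285, sign → tz>0 ⇒ λ=+1.211285
r₁ = λ·B[:,0] = (+0.89333,-0.26689,-0.36156); r₂ = λ·B[:,1] = (+0.16463,+0.94297,-0.28932)
r₃ = r₁×r₂ = (+0.41816,+0.19893,+0.88632); SVD([r₁ r₂ r₃]) → R = UVᵀ:
  R  [+0.89333 +0.16463 +0.41816]
  R  [-0.26689 +0.94297 +0.19893]
  R  [-0.36156 -0.28932 +0.88632]
t = (-0.07862, -0.11973, +1.21129) m
tr R = 2.722624; θ = arccos((tr R − 1)/2) = 0.532950 rad = 30.536°
axis k = ((R−Rᵀ)₃₂, (R−Rᵀ)₁₃, (R−Rᵀ)₂₁) / (2 sinθ) = (-0.480491, +0.767327, -0.424663)
rvec = θ·k = (-0.256077, +0.408946, -0.226324)

rvec=(-0.2561, 0.4089, -0.2263) tvec=(-0.0786, -0.1197, 1.2113)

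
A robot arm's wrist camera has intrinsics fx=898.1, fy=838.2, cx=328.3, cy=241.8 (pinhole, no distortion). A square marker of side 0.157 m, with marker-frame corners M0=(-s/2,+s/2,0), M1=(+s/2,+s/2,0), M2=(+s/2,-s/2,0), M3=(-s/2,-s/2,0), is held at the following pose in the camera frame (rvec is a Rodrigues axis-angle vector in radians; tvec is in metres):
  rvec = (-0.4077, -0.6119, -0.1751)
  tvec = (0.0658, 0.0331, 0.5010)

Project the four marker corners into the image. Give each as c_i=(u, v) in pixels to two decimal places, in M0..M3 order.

Intrinsics K: fx=898.1, fy=838.2, cx=328.3, cy=241.8
Marker side s = 0.157 m; corners in marker frame (Z=0):
  M0 = (-0.0785, +0.0785, 0)
  M1 = (+0.0785, +0.0785, 0)
  M2 = (+0.0785, -0.0785, 0)
  M3 = (-0.0785, -0.0785, 0)
rvec = (-0.4077, -0.6119, -0.1751), |rvec| = θ = 0.75584 rad = 43.307°
Rodrigues: sinθ=0.68590, 1−cosθ=0.27231; R = I + sinθ·[k]× + (1−cosθ)·[k]×²:
    [+0.80692 +0.27781 -0.52125]
    [-0.03999 +0.90616 +0.42104]
    [+0.58931 -0.31890 +0.74231]
t = (0.0658, 0.0331, 0.5010) m
M0: Pc = R·M0+t = (+0.02426, +0.10737, +0.42971); u = 898.1·(+0.02426)/0.42971 + 328.3 = 379.0139, v = 838.2·(+0.10737)/0.42971 + 241.8 = 451.2449
M1: Pc = R·M1+t = (+0.15095, +0.10109, +0.52223); u = 898.1·(+0.15095)/0.52223 + 328.3 = 587.8984, v = 838.2·(+0.10109)/0.52223 + 241.8 = 404.0616
M2: Pc = R·M2+t = (+0.10734, -0.04117, +0.57229); u = 898.1·(+0.10734)/0.57229 + 328.3 = 496.7411, v = 838.2·(-0.04117)/0.57229 + 241.8 = 181.4975
M3: Pc = R·M3+t = (-0.01935, -0.03489, +0.47977); u = 898.1·(-0.01935)/0.47977 + 328.3 = 292.0763, v = 838.2·(-0.03489)/0.47977 + 241.8 = 180.8369

c0=(379.01, 451.24) c1=(587.90, 404.06) c2=(496.74, 181.50) c3=(292.08, 180.84)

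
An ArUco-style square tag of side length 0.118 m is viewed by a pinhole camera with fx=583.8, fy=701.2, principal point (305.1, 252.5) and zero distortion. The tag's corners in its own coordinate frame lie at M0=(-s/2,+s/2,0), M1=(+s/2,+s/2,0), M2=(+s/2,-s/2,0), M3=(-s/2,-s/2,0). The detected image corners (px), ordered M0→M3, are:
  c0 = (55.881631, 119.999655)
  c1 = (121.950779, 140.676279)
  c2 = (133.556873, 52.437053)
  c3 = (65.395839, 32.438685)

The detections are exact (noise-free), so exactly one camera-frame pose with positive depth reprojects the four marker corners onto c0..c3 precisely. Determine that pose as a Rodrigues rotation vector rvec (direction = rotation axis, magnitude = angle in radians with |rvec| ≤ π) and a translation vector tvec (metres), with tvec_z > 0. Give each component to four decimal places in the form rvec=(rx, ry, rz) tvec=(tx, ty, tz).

rvec=(0.2176, 0.1449, 0.2486) tvec=(-0.3408, -0.2224, 0.9420)

Intrinsics K: fx=583.8, fy=701.2, cx=305.1, cy=252.5
Marker side s = 0.118 m; corners in marker frame (Z=0):
  M0 = (-0.0590, +0.0590, 0)
  M1 = (+0.0590, +0.0590, 0)
  M2 = (+0.0590, -0.0590, 0)
  M3 = (-0.0590, -0.0590, 0)
Detected image corners:
  c0 = (55.881631, 119.999655) px
  c1 = (121.950779, 140.676279) px
  c2 = (133.556873, 52.437053) px
  c3 = (65.395839, 32.438685) px
Planar DLT: solve 8×8 A·h = b for H (H[2,2]=1):
  H  [+557.14603 -66.35698 +93.87831]
  H  [+161.84847 +766.05483 +86.94982]
  H  [-0.12206 +0.24494 +1.00000]
B = K⁻¹H; ‖b₁‖=1.061601, ‖b₂‖=1.061601; λ = 2/(‖b₁‖+‖b₂‖) = 0.941973, sign → tz>0 ⇒ λ=+0.941973
r₁ = λ·B[:,0] = (+0.95906,+0.25883,-0.11498); r₂ = λ·B[:,1] = (-0.22765,+0.94601,+0.23072)
r₃ = r₁×r₂ = (+0.16849,-0.19510,+0.96620); SVD([r₁ r₂ r₃]) → R = UVᵀ:
  R  [+0.95906 -0.22765 +0.16849]
  R  [+0.25883 +0.94601 -0.19510]
  R  [-0.11498 +0.23072 +0.96620]
t = (-0.34081, -0.22240, +0.94197) m
tr R = 2.871273; θ = arccos((tr R − 1)/2) = 0.360738 rad = 20.669°
axis k = ((R−Rᵀ)₃₂, (R−Rᵀ)₁₃, (R−Rᵀ)₂₁) / (2 sinθ) = (+0.603210, +0.401554, +0.689124)
rvec = θ·k = (+0.217601, +0.144856, +0.248593)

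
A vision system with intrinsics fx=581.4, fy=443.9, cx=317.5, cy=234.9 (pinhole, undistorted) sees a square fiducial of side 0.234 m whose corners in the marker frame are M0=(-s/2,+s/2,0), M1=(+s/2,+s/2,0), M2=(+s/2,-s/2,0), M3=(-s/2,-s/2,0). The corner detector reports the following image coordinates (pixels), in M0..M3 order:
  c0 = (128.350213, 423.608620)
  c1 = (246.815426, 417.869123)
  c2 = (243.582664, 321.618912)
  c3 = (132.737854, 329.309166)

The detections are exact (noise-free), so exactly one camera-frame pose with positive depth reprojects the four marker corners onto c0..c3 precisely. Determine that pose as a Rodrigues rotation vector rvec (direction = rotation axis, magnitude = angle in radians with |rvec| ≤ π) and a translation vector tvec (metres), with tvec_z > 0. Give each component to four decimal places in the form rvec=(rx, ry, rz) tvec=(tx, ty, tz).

rvec=(-0.3250, 0.1403, -0.0916) tvec=(-0.2553, 0.3506, 1.1390)

Intrinsics K: fx=581.4, fy=443.9, cx=317.5, cy=234.9
Marker side s = 0.234 m; corners in marker frame (Z=0):
  M0 = (-0.1170, +0.1170, 0)
  M1 = (+0.1170, +0.1170, 0)
  M2 = (+0.1170, -0.1170, 0)
  M3 = (-0.1170, -0.1170, 0)
Detected image corners:
  c0 = (128.350213, 423.608620) px
  c1 = (246.815426, 417.869123) px
  c2 = (243.582664, 321.618912) px
  c3 = (132.737854, 329.309166) px
Planar DLT: solve 8×8 A·h = b for H (H[2,2]=1):
  H  [+469.22968 -56.13611 +187.15973]
  H  [-68.96442 +300.92966 +371.55761]
  H  [-0.10756 -0.28457 +1.00000]
B = K⁻¹H; ‖b₁‖=0.877996, ‖b₂‖=0.877996; λ = 2/(‖b₁‖+‖b₂‖) = 1.138957, sign → tz>0 ⇒ λ=+1.138957
r₁ = λ·B[:,0] = (+0.98611,-0.11212,-0.12250); r₂ = λ·B[:,1] = (+0.06703,+0.94364,-0.32412)
r₃ = r₁×r₂ = (+0.15194,+0.31141,+0.93805); SVD([r₁ r₂ r₃]) → R = UVᵀ:
  R  [+0.98611 +0.06703 +0.15194]
  R  [-0.11212 +0.94364 +0.31141]
  R  [-0.12250 -0.32412 +0.93805]
t = (-0.25534, +0.35064, +1.13896) m
tr R = 2.867805; θ = arccos((tr R − 1)/2) = 0.365620 rad = 20.948°
axis k = ((R−Rᵀ)₃₂, (R−Rᵀ)₁₃, (R−Rᵀ)₂₁) / (2 sinθ) = (-0.888776, +0.383804, -0.250544)
rvec = θ·k = (-0.324954, +0.140327, -0.091604)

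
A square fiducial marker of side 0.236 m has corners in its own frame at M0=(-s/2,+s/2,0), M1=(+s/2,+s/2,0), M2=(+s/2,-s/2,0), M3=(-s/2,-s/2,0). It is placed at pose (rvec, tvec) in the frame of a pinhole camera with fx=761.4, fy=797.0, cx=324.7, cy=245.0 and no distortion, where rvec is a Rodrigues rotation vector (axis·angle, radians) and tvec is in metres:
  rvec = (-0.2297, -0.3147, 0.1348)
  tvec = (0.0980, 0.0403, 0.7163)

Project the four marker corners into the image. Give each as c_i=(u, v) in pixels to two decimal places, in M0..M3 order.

c0=(296.22, 409.12) c1=(533.49, 436.95) c2=(540.05, 189.87) c3=(322.64, 140.46)

Intrinsics K: fx=761.4, fy=797.0, cx=324.7, cy=245.0
Marker side s = 0.236 m; corners in marker frame (Z=0):
  M0 = (-0.1180, +0.1180, 0)
  M1 = (+0.1180, +0.1180, 0)
  M2 = (+0.1180, -0.1180, 0)
  M3 = (-0.1180, -0.1180, 0)
rvec = (-0.2297, -0.3147, 0.1348), |rvec| = θ = 0.41227 rad = 23.622°
Rodrigues: sinθ=0.40069, 1−cosθ=0.08379; R = I + sinθ·[k]× + (1−cosθ)·[k]×²:
    [+0.94222 -0.09538 -0.32112]
    [+0.16665 +0.96503 +0.20234]
    [+0.29060 -0.24416 +0.92517]
t = (0.0980, 0.0403, 0.7163) m
M0: Pc = R·M0+t = (-0.02444, +0.13451, +0.65320); u = 761.4·(-0.02444)/0.65320 + 324.7 = 296.2151, v = 797.0·(+0.13451)/0.65320 + 245.0 = 409.1216
M1: Pc = R·M1+t = (+0.19793, +0.17384, +0.72178); u = 761.4·(+0.19793)/0.72178 + 324.7 = 533.4922, v = 797.0·(+0.17384)/0.72178 + 245.0 = 436.9550
M2: Pc = R·M2+t = (+0.22044, -0.05391, +0.77940); u = 761.4·(+0.22044)/0.77940 + 324.7 = 540.0457, v = 797.0·(-0.05391)/0.77940 + 245.0 = 189.8733
M3: Pc = R·M3+t = (-0.00193, -0.09324, +0.71082); u = 761.4·(-0.00193)/0.71082 + 324.7 = 322.6355, v = 797.0·(-0.09324)/0.71082 + 245.0 = 140.4575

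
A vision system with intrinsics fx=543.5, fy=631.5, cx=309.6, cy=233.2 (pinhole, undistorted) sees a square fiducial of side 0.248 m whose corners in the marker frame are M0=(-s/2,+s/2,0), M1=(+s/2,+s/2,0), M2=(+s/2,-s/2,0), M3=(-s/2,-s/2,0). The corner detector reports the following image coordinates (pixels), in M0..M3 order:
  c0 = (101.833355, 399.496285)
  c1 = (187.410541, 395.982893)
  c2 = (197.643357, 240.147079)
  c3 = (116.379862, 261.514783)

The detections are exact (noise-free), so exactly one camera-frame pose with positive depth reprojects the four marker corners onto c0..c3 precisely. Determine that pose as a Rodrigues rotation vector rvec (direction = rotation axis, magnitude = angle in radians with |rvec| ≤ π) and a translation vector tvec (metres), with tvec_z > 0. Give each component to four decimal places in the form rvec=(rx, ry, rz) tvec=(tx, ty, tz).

Intrinsics K: fx=543.5, fy=631.5, cx=309.6, cy=233.2
Marker side s = 0.248 m; corners in marker frame (Z=0):
  M0 = (-0.1240, +0.1240, 0)
  M1 = (+0.1240, +0.1240, 0)
  M2 = (+0.1240, -0.1240, 0)
  M3 = (-0.1240, -0.1240, 0)
Detected image corners:
  c0 = (101.833355, 399.496285) px
  c1 = (187.410541, 395.982893) px
  c2 = (197.643357, 240.147079) px
  c3 = (116.379862, 261.514783) px
Planar DLT: solve 8×8 A·h = b for H (H[2,2]=1):
  H  [+258.51845 -93.47681 +148.37625]
  H  [-218.17541 +497.69764 +322.08711]
  H  [-0.51418 -0.28488 +1.00000]
B = K⁻¹H; ‖b₁‖=0.937692, ‖b₂‖=0.937692; λ = 2/(‖b₁‖+‖b₂‖) = 1.066448, sign → tz>0 ⇒ λ=+1.066448
r₁ = λ·B[:,0] = (+0.81962,-0.16595,-0.54834); r₂ = λ·B[:,1] = (-0.01036,+0.95268,-0.30380)
r₃ = r₁×r₂ = (+0.57281,+0.25469,+0.77912); SVD([r₁ r₂ r₃]) → R = UVᵀ:
  R  [+0.81962 -0.01036 +0.57281]
  R  [-0.16595 +0.95268 +0.25469]
  R  [-0.54834 -0.30380 +0.77912]
t = (-0.31635, +0.15011, +1.06645) m
tr R = 2.551414; θ = arccos((tr R − 1)/2) = 0.682961 rad = 39.131°
axis k = ((R−Rᵀ)₃₂, (R−Rᵀ)₁₃, (R−Rᵀ)₂₁) / (2 sinθ) = (-0.442479, +0.888266, -0.123273)
rvec = θ·k = (-0.302196, +0.606651, -0.084191)

rvec=(-0.3022, 0.6067, -0.0842) tvec=(-0.3164, 0.1501, 1.0664)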